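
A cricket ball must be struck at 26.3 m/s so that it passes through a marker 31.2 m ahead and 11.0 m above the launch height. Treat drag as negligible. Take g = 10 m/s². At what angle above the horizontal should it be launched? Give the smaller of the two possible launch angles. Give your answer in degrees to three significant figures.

34.4°

Trajectory: y = x tanθ − g x² (1 + tan²θ)/(2v₀²). With x = 31.2, y = 11.0, v₀ = 26.3, g = 10.0:
7.037 tan²θ − 31.2 tanθ + (18.04) = 0.
tanθ = [31.2 ± √(31.2² − 4 × 7.037 × (18.04))] / (2 × 7.037) = (31.2 ± 21.58) / 14.07, giving tanθ = 0.6834 or 3.750.
θ = 34.35° or 75.07°; the smaller is 34.35°.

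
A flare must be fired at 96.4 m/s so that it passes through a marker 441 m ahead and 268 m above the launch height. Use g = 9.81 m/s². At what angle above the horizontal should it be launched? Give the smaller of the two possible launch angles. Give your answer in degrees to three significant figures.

48.9°

Trajectory: y = x tanθ − g x² (1 + tan²θ)/(2v₀²). With x = 441, y = 268, v₀ = 96.4, g = 9.81:
102.7 tan²θ − 441 tanθ + (370.7) = 0.
tanθ = [441 ± √(441² − 4 × 102.7 × (370.7))] / (2 × 102.7) = (441 ± 205.6) / 205.3, giving tanθ = 1.146 or 3.150.
θ = 48.90° or 72.39°; the smaller is 48.90°.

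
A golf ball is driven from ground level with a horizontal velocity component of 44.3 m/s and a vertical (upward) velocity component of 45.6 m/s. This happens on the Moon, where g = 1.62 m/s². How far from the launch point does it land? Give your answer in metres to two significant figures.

2500 m

Time aloft: T = 2 v_y0 / g = 2 × 45.60 / 1.62 = 56.30 s.
Horizontal distance R = vₓ T = 44.30 × 56.30 = 2494 m.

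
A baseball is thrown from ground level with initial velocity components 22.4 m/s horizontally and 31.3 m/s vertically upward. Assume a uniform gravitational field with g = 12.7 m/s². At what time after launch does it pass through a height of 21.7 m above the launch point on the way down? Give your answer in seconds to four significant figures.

Set y = v_y0 t − ½ g t² = 21.7: 6.350 t² − 31.30 t + 21.7 = 0.
Quadratic formula: t = (31.30 ± √428.51) / 12.7 = (31.30 ± 20.70) / 12.7 → t = 0.8346 s or 4.095 s.
The descending-branch root is 4.095 s.

4.095 s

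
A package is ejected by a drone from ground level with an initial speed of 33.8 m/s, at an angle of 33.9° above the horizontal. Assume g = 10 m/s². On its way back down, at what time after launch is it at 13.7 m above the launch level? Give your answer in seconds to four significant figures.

2.787 s

vₓ = 33.80 cos 33.9° = 28.05 m/s; v_y0 = 33.80 sin 33.9° = 18.85 m/s.
Height y(t) = 18.85 t − 5.000 t² = 13.7 gives 5.000 t² − 18.85 t + 13.7 = 0.
t = [18.85 ± √(18.85² − 2·10.0·13.7)] / 10.0 = (18.85 ± 9.022) / 10.0, so t = 0.9830 s or t = 2.787 s.
The descending-branch root is 2.787 s.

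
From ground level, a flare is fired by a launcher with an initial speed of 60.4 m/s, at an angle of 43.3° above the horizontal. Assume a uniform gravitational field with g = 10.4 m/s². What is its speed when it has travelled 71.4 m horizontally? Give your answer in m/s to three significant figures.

50.3 m/s

vₓ = 60.40 cos 43.3° = 43.96 m/s; v_y0 = 60.40 sin 43.3° = 41.42 m/s.
Time to reach x = 71.4 m: t = x/vₓ = 71.4/43.96 = 1.624 s.
Vertical velocity there: v_y = v_y0 − g t = 41.42 − 10.4 × 1.624 = 24.53 m/s.
Speed: √(vₓ² + v_y²) = √(43.96² + 24.53²) = 50.34 m/s.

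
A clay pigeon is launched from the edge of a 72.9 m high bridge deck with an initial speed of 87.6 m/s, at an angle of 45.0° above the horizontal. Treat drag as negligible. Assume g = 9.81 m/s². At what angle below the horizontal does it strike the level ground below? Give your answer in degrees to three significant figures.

49.5°

Horizontal component vₓ = 87.60 cos 45.0° = 61.94 m/s; vertical v_y0 = 87.60 sin 45.0° = 61.94 m/s.
With up positive and y = 0 at the ground: y(t) = 72.9 + (61.94) t − 4.905 t². Setting y = 0 and taking the positive root: t = [61.94 + √(61.94² + 2·9.81·72.9)] / 9.81 = (61.94 + 72.58) / 9.81 = 13.71 s.
At impact: v_y = v_y0 − g t = −72.58 m/s; vₓ = 61.94 m/s.
Angle below horizontal: arctan(|v_y|/vₓ) = arctan(72.58/61.94) = 49.52°.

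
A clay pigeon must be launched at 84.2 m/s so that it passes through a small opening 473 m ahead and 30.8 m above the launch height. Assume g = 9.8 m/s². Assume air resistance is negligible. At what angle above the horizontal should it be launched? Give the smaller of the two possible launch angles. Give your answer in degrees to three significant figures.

24.8°

Trajectory: y = x tanθ − g x² (1 + tan²θ)/(2v₀²). With x = 473, y = 30.8, v₀ = 84.2, g = 9.80:
154.6 tan²θ − 473 tanθ + (185.4) = 0.
tanθ = [473 ± √(473² − 4 × 154.6 × (185.4))] / (2 × 154.6) = (473 ± 330.2) / 309.3, giving tanθ = 0.4617 or 2.597.
θ = 24.78° or 68.94°; the smaller is 24.78°.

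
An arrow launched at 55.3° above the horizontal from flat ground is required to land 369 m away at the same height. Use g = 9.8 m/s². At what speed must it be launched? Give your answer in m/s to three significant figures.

62.2 m/s

From R = (v₀² / g) sin 2θ: v₀ = √(gR / sin 2θ).
v₀ = √(9.80 × 369 / sin 110.6°) = √(3616 / 0.9361) = √3863.2 = 62.15 m/s.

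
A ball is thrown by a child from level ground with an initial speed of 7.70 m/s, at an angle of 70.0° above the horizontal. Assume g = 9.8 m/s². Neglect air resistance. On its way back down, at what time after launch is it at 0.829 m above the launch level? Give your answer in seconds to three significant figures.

Components: vₓ = 7.700 cos 70.0° = 2.634 m/s, v_y0 = 7.700 sin 70.0° = 7.236 m/s.
Height y(t) = 7.236 t − 4.900 t² = 0.829 gives 4.900 t² − 7.236 t + 0.829 = 0.
t = [7.236 ± √(7.236² − 2·9.80·0.829)] / 9.80 = (7.236 ± 6.009) / 9.80, so t = 0.1252 s or t = 1.351 s.
The descending-branch root is 1.351 s.

1.35 s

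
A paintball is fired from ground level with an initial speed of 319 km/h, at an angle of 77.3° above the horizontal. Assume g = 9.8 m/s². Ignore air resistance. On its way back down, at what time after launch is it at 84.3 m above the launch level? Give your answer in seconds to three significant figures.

16.6 s

Convert: 319 km/h = 319/3.6 = 88.61 m/s.
Components: vₓ = 88.61 cos 77.3° = 19.48 m/s, v_y0 = 88.61 sin 77.3° = 86.44 m/s.
Set y = v_y0 t − ½ g t² = 84.3: 4.900 t² − 86.44 t + 84.3 = 0.
Quadratic formula: t = (86.44 ± √5820.1) / 9.80 = (86.44 ± 76.29) / 9.80 → t = 1.036 s or 16.61 s.
The descending-branch root is 16.61 s.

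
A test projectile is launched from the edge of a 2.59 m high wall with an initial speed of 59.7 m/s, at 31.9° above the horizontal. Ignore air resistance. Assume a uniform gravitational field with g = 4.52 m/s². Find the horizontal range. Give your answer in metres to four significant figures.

711.6 m

vₓ = 59.70 cos 31.9° = 50.68 m/s; v_y0 = 59.70 sin 31.9° = 31.55 m/s.
With up positive and y = 0 at the ground: y(t) = 2.59 + (31.55) t − 2.260 t². Setting y = 0 and taking the positive root: t = [31.55 + √(31.55² + 2·4.52·2.59)] / 4.52 = (31.55 + 31.92) / 4.52 = 14.04 s.
Horizontal distance: R = vₓ t = 50.68 × 14.04 = 711.6 m.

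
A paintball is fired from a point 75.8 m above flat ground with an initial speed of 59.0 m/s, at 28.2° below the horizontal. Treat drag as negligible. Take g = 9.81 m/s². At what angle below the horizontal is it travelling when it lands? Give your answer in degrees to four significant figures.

Resolve: vₓ = 59.00 cos 28.2° = 52.00 m/s and v_y0 = −27.88 m/s (downward).
With up positive and y = 0 at the ground: y(t) = 75.8 + (−27.88) t − 4.905 t². Setting y = 0 and taking the positive root: t = [−27.88 + √(27.88² + 2·9.81·75.8)] / 9.81 = (−27.88 + 47.59) / 9.81 = 2.009 s.
At impact: v_y = v_y0 − g t = −47.59 m/s; vₓ = 52.00 m/s.
Angle below horizontal: arctan(|v_y|/vₓ) = arctan(47.59/52.00) = 42.46°.

42.46°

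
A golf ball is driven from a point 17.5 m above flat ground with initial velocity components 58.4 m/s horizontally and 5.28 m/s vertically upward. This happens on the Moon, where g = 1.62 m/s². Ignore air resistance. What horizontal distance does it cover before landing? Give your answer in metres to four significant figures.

With up positive and y = 0 at the ground: y(t) = 17.5 + (5.280) t − 0.8100 t². Setting y = 0 and taking the positive root: t = [5.280 + √(5.280² + 2·1.62·17.5)] / 1.62 = (5.280 + 9.197) / 1.62 = 8.936 s.
Horizontal distance: R = vₓ t = 58.40 × 8.936 = 521.9 m.

521.9 m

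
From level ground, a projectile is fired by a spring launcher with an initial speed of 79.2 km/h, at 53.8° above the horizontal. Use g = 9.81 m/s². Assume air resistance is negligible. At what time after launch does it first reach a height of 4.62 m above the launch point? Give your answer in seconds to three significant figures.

Convert: 79.2 km/h = 79.2/3.6 = 22.00 m/s.
vₓ = 22.00 cos 53.8° = 12.99 m/s; v_y0 = 22.00 sin 53.8° = 17.75 m/s.
Require v_y0 t − ½ g t² = 4.62, i.e. 4.905 t² − 17.75 t + 4.62 = 0.
Quadratic formula: t = (17.75 ± √224.53) / 9.81 = (17.75 ± 14.98) / 9.81 → t = 0.2822 s or 3.337 s.
The first (ascending) time is 0.2822 s.

0.282 s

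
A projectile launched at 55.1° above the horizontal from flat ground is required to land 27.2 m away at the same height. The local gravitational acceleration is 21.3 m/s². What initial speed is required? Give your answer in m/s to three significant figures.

24.8 m/s

From R = (v₀² / g) sin 2θ: v₀ = √(gR / sin 2θ).
v₀ = √(21.3 × 27.2 / sin 110.2°) = √(579.4 / 0.9385) = √617.33 = 24.85 m/s.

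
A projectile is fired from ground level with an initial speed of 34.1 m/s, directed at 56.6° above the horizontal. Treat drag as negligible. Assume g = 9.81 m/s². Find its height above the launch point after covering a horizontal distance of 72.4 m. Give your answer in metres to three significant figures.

36.8 m

Resolve: vₓ = 34.10 cos 56.6° = 18.77 m/s and v_y0 = 34.10 sin 56.6° = 28.47 m/s.
At x = 72.4 m, t = x/vₓ = 72.4/18.77 = 3.857 s.
Height: y = v_y0 t − ½ g t² = 28.47 × 3.857 − 4.905 × 3.857² = 109.8 − 72.97 = 36.83 m.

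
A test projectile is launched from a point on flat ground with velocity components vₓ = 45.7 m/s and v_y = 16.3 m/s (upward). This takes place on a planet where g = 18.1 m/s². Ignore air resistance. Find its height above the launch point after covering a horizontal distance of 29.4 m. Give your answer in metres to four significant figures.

x = vₓ t ⇒ t = 29.4/45.70 = 0.6433 s.
Height: y = v_y0 t − ½ g t² = 16.30 × 0.6433 − 9.050 × 0.6433² = 10.49 − 3.746 = 6.741 m.

6.741 m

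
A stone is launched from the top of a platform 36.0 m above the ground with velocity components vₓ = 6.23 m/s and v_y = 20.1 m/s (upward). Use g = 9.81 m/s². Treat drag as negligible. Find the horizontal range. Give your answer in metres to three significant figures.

Vertical motion (up positive, ground at y = 0): 4.905 t² − (20.10) t − 36.0 = 0, so t = (20.10 + √(20.10² + 2·9.81·36.0)) / 9.81 = (20.10 + 33.32) / 9.81 = 5.446 s.
Horizontal distance: R = vₓ t = 6.230 × 5.446 = 33.93 m.

33.9 m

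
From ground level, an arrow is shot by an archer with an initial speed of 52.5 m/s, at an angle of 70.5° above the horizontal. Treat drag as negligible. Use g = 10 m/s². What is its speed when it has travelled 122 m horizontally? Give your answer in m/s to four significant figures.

vₓ = 52.50 cos 70.5° = 17.52 m/s; v_y0 = 52.50 sin 70.5° = 49.49 m/s.
x = vₓ t ⇒ t = 122/17.52 = 6.962 s.
Vertical velocity there: v_y = v_y0 − g t = 49.49 − 10.0 × 6.962 = −20.13 m/s.
Speed: √(vₓ² + v_y²) = √(17.52² + 20.13²) = 26.69 m/s.

26.69 m/s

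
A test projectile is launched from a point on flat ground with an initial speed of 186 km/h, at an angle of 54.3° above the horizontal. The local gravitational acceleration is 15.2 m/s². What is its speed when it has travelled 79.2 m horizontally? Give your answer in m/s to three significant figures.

30.2 m/s

Convert: 186 km/h = 186/3.6 = 51.67 m/s.
Components: vₓ = 51.67 cos 54.3° = 30.15 m/s, v_y0 = 51.67 sin 54.3° = 41.96 m/s.
Time to reach x = 79.2 m: t = x/vₓ = 79.2/30.15 = 2.627 s.
Vertical velocity there: v_y = v_y0 − g t = 41.96 − 15.2 × 2.627 = 2.029 m/s.
Speed: √(vₓ² + v_y²) = √(30.15² + 2.029²) = 30.22 m/s.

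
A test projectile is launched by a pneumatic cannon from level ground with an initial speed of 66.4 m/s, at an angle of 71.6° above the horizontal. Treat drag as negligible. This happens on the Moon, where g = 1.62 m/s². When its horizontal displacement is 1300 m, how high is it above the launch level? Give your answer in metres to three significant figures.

Horizontal component vₓ = 66.40 cos 71.6° = 20.96 m/s; vertical v_y0 = 66.40 sin 71.6° = 63.01 m/s.
Time to reach x = 1300 m: t = x/vₓ = 1300/20.96 = 62.03 s.
Height: y = v_y0 t − ½ g t² = 63.01 × 62.03 − 0.8100 × 62.03² = 3908 − 3116 = 791.7 m.

792 m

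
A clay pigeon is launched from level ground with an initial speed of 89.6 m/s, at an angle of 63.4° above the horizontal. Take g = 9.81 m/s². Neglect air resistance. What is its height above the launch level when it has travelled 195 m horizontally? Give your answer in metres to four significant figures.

vₓ = 89.60 cos 63.4° = 40.12 m/s; v_y0 = 89.60 sin 63.4° = 80.12 m/s.
x = vₓ t ⇒ t = 195/40.12 = 4.861 s.
Height: y = v_y0 t − ½ g t² = 80.12 × 4.861 − 4.905 × 4.861² = 389.4 − 115.9 = 273.5 m.

273.5 m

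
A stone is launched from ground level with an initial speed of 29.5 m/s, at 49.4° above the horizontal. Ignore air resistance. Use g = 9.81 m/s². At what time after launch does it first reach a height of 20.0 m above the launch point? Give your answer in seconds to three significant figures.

1.22 s

Resolve: vₓ = 29.50 cos 49.4° = 19.20 m/s and v_y0 = 29.50 sin 49.4° = 22.40 m/s.
Height y(t) = 22.40 t − 4.905 t² = 20.0 gives 4.905 t² − 22.40 t + 20.0 = 0.
t = [22.40 ± √(22.40² − 2·9.81·20.0)] / 9.81 = (22.40 ± 10.45) / 9.81, so t = 1.218 s or t = 3.349 s.
The first (ascending) time is 1.218 s.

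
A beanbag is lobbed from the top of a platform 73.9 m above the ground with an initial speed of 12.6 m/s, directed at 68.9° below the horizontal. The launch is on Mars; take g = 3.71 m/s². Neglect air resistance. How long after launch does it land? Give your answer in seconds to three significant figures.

3.89 s

Horizontal component vₓ = 12.60 cos 68.9° = 4.536 m/s; vertical v_y0 = −11.76 m/s (downward).
The projectile lands when y = 73.9 + (−11.76) t − ½·3.71·t² = 0. Positive root: t = (−11.76 + √(11.76² + 2·3.71·73.9)) / 3.71 = (−11.76 + 26.20) / 3.71 = 3.894 s.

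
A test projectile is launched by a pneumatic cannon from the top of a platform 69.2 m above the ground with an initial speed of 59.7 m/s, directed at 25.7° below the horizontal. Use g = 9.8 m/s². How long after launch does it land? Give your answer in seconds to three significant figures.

vₓ = 59.70 cos 25.7° = 53.79 m/s; v_y0 = −25.89 m/s (downward).
With up positive and y = 0 at the ground: y(t) = 69.2 + (−25.89) t − 4.900 t². Setting y = 0 and taking the positive root: t = [−25.89 + √(25.89² + 2·9.80·69.2)] / 9.80 = (−25.89 + 45.02) / 9.80 = 1.952 s.

1.95 s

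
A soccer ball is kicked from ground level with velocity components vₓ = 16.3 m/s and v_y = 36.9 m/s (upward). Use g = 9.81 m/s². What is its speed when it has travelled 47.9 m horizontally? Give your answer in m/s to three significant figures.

x = vₓ t ⇒ t = 47.9/16.30 = 2.939 s.
Vertical velocity there: v_y = v_y0 − g t = 36.90 − 9.81 × 2.939 = 8.072 m/s.
Speed: √(vₓ² + v_y²) = √(16.30² + 8.072²) = 18.19 m/s.

18.2 m/s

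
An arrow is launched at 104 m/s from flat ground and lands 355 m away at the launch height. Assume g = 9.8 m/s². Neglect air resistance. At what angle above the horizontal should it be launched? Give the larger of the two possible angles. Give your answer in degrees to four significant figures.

80.62°

From R = (v₀²/g) sin 2θ: sin 2θ = 9.80 × 355 / 10816 = 0.3217.
2θ = 18.76° or 180° − 18.76° = 161.2°, so θ = 9.381° or 80.62°.
The larger angle is 80.62°.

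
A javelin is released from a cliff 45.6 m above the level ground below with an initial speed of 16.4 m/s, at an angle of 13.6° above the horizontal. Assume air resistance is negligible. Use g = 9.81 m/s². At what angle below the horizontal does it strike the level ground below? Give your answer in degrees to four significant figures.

vₓ = 16.40 cos 13.6° = 15.94 m/s; v_y0 = 16.40 sin 13.6° = 3.856 m/s.
Vertical motion (up positive, ground at y = 0): 4.905 t² − (3.856) t − 45.6 = 0, so t = (3.856 + √(3.856² + 2·9.81·45.6)) / 9.81 = (3.856 + 30.16) / 9.81 = 3.467 s.
At impact: v_y = v_y0 − g t = −30.16 m/s; vₓ = 15.94 m/s.
Angle below horizontal: arctan(|v_y|/vₓ) = arctan(30.16/15.94) = 62.14°.

62.14°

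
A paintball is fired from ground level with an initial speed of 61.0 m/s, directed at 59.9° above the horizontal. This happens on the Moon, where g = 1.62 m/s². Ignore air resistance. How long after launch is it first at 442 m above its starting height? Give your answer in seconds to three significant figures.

Horizontal component vₓ = 61.00 cos 59.9° = 30.59 m/s; vertical v_y0 = 61.00 sin 59.9° = 52.77 m/s.
Set y = v_y0 t − ½ g t² = 442: 0.8100 t² − 52.77 t + 442 = 0.
t = [52.77 ± √(52.77² − 2·1.62·442)] / 1.62 = (52.77 ± 36.78) / 1.62, so t = 9.871 s or t = 55.28 s.
The first (ascending) time is 9.871 s.

9.87 s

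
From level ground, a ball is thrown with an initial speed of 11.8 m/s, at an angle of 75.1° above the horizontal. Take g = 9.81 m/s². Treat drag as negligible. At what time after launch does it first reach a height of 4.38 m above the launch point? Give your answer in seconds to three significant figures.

Horizontal component vₓ = 11.80 cos 75.1° = 3.034 m/s; vertical v_y0 = 11.80 sin 75.1° = 11.40 m/s.
Require v_y0 t − ½ g t² = 4.38, i.e. 4.905 t² − 11.40 t + 4.38 = 0.
t = [11.40 ± √(11.40² − 2·9.81·4.38)] / 9.81 = (11.40 ± 6.641) / 9.81, so t = 0.4855 s or t = 1.839 s.
The first (ascending) time is 0.4855 s.

0.485 s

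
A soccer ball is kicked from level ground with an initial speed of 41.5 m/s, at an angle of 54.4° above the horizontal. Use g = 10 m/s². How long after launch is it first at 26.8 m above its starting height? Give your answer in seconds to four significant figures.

0.9195 s

Horizontal component vₓ = 41.50 cos 54.4° = 24.16 m/s; vertical v_y0 = 41.50 sin 54.4° = 33.74 m/s.
Height y(t) = 33.74 t − 5.000 t² = 26.8 gives 5.000 t² − 33.74 t + 26.8 = 0.
t = [33.74 ± √(33.74² − 2·10.0·26.8)] / 10.0 = (33.74 ± 24.55) / 10.0, so t = 0.9195 s or t = 5.829 s.
The first (ascending) time is 0.9195 s.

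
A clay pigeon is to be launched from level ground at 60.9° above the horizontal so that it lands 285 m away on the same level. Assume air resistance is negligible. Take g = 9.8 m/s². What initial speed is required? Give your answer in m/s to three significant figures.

57.3 m/s

From R = (v₀² / g) sin 2θ: v₀ = √(gR / sin 2θ).
v₀ = √(9.80 × 285 / sin 121.8°) = √(2793 / 0.8499) = √3286.3 = 57.33 m/s.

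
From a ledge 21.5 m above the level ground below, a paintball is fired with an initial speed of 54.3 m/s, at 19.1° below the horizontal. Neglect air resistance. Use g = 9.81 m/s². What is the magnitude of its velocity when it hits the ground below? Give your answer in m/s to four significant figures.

58.05 m/s

vₓ = 54.30 cos 19.1° = 51.31 m/s; v_y0 = −17.77 m/s (downward).
Vertical motion (up positive, ground at y = 0): 4.905 t² − (−17.77) t − 21.5 = 0, so t = (−17.77 + √(17.77² + 2·9.81·21.5)) / 9.81 = (−17.77 + 27.16) / 9.81 = 0.9571 s.
Vertical velocity at impact: v_y = v_y0 − g t = −17.77 − 9.81 × 0.9571 = −27.16 m/s.
Speed: |v| = √(vₓ² + v_y²) = √(51.31² + 27.16²) = 58.05 m/s.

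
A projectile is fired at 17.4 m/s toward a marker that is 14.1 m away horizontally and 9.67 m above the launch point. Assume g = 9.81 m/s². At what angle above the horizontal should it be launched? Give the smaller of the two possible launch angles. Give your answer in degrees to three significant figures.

Trajectory: y = x tanθ − g x² (1 + tan²θ)/(2v₀²). With x = 14.1, y = 9.67, v₀ = 17.4, g = 9.81:
3.221 tan²θ − 14.1 tanθ + (12.89) = 0.
tanθ = [14.1 ± √(14.1² − 4 × 3.221 × (12.89))] / (2 × 3.221) = (14.1 ± 5.721) / 6.442, giving tanθ = 1.301 or 3.077.
θ = 52.45° or 72.00°; the smaller is 52.45°.

52.4°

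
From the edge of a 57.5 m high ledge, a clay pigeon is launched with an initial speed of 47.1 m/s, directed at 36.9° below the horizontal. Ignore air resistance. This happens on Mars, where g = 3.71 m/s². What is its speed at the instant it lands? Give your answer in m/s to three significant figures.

Components: vₓ = 47.10 cos 36.9° = 37.67 m/s, v_y0 = −28.28 m/s (downward).
With up positive and y = 0 at the ground: y(t) = 57.5 + (−28.28) t − 1.855 t². Setting y = 0 and taking the positive root: t = [−28.28 + √(28.28² + 2·3.71·57.5)] / 3.71 = (−28.28 + 35.02) / 3.71 = 1.817 s.
Vertical velocity at impact: v_y = v_y0 − g t = −28.28 − 3.71 × 1.817 = −35.02 m/s.
Speed: |v| = √(vₓ² + v_y²) = √(37.67² + 35.02²) = 51.43 m/s.

51.4 m/s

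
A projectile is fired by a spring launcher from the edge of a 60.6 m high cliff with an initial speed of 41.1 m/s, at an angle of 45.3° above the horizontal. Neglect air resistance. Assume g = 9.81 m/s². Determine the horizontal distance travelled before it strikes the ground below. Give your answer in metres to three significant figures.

219 m

Horizontal component vₓ = 41.10 cos 45.3° = 28.91 m/s; vertical v_y0 = 41.10 sin 45.3° = 29.21 m/s.
With up positive and y = 0 at the ground: y(t) = 60.6 + (29.21) t − 4.905 t². Setting y = 0 and taking the positive root: t = [29.21 + √(29.21² + 2·9.81·60.6)] / 9.81 = (29.21 + 45.19) / 9.81 = 7.585 s.
Horizontal distance: R = vₓ t = 28.91 × 7.585 = 219.3 m.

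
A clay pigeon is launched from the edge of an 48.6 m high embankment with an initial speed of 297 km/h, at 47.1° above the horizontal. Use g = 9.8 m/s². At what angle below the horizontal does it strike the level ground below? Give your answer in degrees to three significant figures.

50.4°

Convert: 297 km/h = 297/3.6 = 82.50 m/s.
vₓ = 82.50 cos 47.1° = 56.16 m/s; v_y0 = 82.50 sin 47.1° = 60.43 m/s.
Vertical motion (up positive, ground at y = 0): 4.900 t² − (60.43) t − 48.6 = 0, so t = (60.43 + √(60.43² + 2·9.80·48.6)) / 9.80 = (60.43 + 67.86) / 9.80 = 13.09 s.
At impact: v_y = v_y0 − g t = −67.86 m/s; vₓ = 56.16 m/s.
Angle below horizontal: arctan(|v_y|/vₓ) = arctan(67.86/56.16) = 50.39°.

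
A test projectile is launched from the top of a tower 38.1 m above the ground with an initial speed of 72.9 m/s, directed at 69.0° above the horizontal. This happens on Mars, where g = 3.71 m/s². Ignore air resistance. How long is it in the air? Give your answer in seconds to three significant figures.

37.2 s

Resolve: vₓ = 72.90 cos 69.0° = 26.13 m/s and v_y0 = 72.90 sin 69.0° = 68.06 m/s.
With up positive and y = 0 at the ground: y(t) = 38.1 + (68.06) t − 1.855 t². Setting y = 0 and taking the positive root: t = [68.06 + √(68.06² + 2·3.71·38.1)] / 3.71 = (68.06 + 70.10) / 3.71 = 37.24 s.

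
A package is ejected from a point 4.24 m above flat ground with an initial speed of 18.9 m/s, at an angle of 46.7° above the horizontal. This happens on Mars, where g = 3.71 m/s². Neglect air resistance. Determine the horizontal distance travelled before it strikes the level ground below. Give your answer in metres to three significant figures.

Horizontal component vₓ = 18.90 cos 46.7° = 12.96 m/s; vertical v_y0 = 18.90 sin 46.7° = 13.75 m/s.
The projectile lands when y = 4.24 + (13.75) t − ½·3.71·t² = 0. Positive root: t = (13.75 + √(13.75² + 2·3.71·4.24)) / 3.71 = (13.75 + 14.85) / 3.71 = 7.711 s.
Horizontal distance: R = vₓ t = 12.96 × 7.711 = 99.96 m.

100 m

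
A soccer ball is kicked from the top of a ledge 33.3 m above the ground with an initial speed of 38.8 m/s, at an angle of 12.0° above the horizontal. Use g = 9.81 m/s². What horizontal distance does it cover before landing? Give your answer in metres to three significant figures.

135 m

vₓ = 38.80 cos 12.0° = 37.95 m/s; v_y0 = 38.80 sin 12.0° = 8.067 m/s.
With up positive and y = 0 at the ground: y(t) = 33.3 + (8.067) t − 4.905 t². Setting y = 0 and taking the positive root: t = [8.067 + √(8.067² + 2·9.81·33.3)] / 9.81 = (8.067 + 26.80) / 9.81 = 3.555 s.
Horizontal distance: R = vₓ t = 37.95 × 3.555 = 134.9 m.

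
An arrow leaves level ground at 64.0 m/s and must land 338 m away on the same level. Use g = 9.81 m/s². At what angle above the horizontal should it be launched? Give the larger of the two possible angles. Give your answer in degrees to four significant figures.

Level-ground range R = v₀² sin(2θ)/g ⇒ sin(2θ) = gR/v₀² = 9.81 × 338 / 64.0² = 0.8095.
2θ = 54.05° or 180° − 54.05° = 126.0°, so θ = 27.02° or 62.98°.
The larger angle is 62.98°.

62.98°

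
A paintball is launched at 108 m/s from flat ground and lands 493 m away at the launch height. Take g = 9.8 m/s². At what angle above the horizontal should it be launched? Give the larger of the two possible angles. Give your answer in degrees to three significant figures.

77.8°

Level-ground range R = v₀² sin(2θ)/g ⇒ sin(2θ) = gR/v₀² = 9.80 × 493 / 108² = 0.4142.
2θ = 24.47° or 180° − 24.47° = 155.5°, so θ = 12.23° or 77.77°.
The larger angle is 77.77°.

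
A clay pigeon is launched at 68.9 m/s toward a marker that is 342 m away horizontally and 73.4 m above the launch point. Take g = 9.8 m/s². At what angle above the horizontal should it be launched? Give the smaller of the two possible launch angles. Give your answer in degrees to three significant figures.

38.1°

Trajectory: y = x tanθ − g x² (1 + tan²θ)/(2v₀²). With x = 342, y = 73.4, v₀ = 68.9, g = 9.80:
120.7 tan²θ − 342 tanθ + (194.1) = 0.
tanθ = [342 ± √(342² − 4 × 120.7 × (194.1))] / (2 × 120.7) = (342 ± 152.4) / 241.5, giving tanθ = 0.7854 or 2.047.
θ = 38.14° or 63.97°; the smaller is 38.14°.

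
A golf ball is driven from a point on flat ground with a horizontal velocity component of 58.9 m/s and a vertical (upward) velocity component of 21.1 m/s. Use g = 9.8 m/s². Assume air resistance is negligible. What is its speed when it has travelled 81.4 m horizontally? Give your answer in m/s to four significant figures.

Time to reach x = 81.4 m: t = x/vₓ = 81.4/58.90 = 1.382 s.
Vertical velocity there: v_y = v_y0 − g t = 21.10 − 9.80 × 1.382 = 7.556 m/s.
Speed: √(vₓ² + v_y²) = √(58.90² + 7.556²) = 59.38 m/s.

59.38 m/s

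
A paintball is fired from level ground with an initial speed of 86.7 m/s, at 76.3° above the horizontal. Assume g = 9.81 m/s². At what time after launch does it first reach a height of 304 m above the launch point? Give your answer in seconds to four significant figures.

5.159 s

Components: vₓ = 86.70 cos 76.3° = 20.53 m/s, v_y0 = 86.70 sin 76.3° = 84.23 m/s.
Require v_y0 t − ½ g t² = 304, i.e. 4.905 t² − 84.23 t + 304 = 0.
t = [84.23 ± √(84.23² − 2·9.81·304)] / 9.81 = (84.23 ± 33.63) / 9.81, so t = 5.159 s or t = 12.01 s.
The first (ascending) time is 5.159 s.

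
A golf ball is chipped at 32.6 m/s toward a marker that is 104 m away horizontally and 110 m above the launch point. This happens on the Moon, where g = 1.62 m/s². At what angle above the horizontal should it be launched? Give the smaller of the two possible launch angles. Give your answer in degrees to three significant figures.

51.6°

Trajectory: y = x tanθ − g x² (1 + tan²θ)/(2v₀²). With x = 104, y = 110, v₀ = 32.6, g = 1.62:
8.244 tan²θ − 104 tanθ + (118.2) = 0.
tanθ = [104 ± √(104² − 4 × 8.244 × (118.2))] / (2 × 8.244) = (104 ± 83.17) / 16.49, giving tanθ = 1.263 or 11.35.
θ = 51.64° or 84.97°; the smaller is 51.64°.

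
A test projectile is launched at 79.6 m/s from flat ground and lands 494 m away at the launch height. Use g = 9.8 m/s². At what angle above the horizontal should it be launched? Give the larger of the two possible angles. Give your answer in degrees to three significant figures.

65.1°

From R = (v₀²/g) sin 2θ: sin 2θ = 9.80 × 494 / 6336.2 = 0.7641.
2θ = 49.82° or 180° − 49.82° = 130.2°, so θ = 24.91° or 65.09°.
The larger angle is 65.09°.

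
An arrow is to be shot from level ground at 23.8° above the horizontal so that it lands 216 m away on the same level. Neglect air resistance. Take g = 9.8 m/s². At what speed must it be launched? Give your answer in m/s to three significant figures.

53.5 m/s

From R = (v₀² / g) sin 2θ: v₀ = √(gR / sin 2θ).
v₀ = √(9.80 × 216 / sin 47.60°) = √(2117 / 0.7385) = √2866.5 = 53.54 m/s.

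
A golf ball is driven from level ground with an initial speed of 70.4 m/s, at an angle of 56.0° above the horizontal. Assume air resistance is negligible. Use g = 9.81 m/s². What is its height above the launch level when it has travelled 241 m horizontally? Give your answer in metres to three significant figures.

Horizontal component vₓ = 70.40 cos 56.0° = 39.37 m/s; vertical v_y0 = 70.40 sin 56.0° = 58.36 m/s.
x = vₓ t ⇒ t = 241/39.37 = 6.122 s.
Height: y = v_y0 t − ½ g t² = 58.36 × 6.122 − 4.905 × 6.122² = 357.3 − 183.8 = 173.5 m.

173 m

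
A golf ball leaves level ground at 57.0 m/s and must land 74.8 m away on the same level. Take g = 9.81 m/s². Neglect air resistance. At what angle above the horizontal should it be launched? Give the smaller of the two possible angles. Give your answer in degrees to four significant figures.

From R = (v₀²/g) sin 2θ: sin 2θ = 9.81 × 74.8 / 3249.0 = 0.2259.
2θ = 13.05° or 180° − 13.05° = 166.9°, so θ = 6.526° or 83.47°.
The smaller angle is 6.526°.

6.526°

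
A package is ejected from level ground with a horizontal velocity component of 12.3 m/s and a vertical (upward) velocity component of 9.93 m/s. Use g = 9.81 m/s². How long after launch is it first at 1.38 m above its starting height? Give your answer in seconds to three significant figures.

Require v_y0 t − ½ g t² = 1.38, i.e. 4.905 t² − 9.930 t + 1.38 = 0.
Quadratic formula: t = (9.930 ± √71.529) / 9.81 = (9.930 ± 8.457) / 9.81 → t = 0.1501 s or 1.874 s.
The first (ascending) time is 0.1501 s.

0.150 s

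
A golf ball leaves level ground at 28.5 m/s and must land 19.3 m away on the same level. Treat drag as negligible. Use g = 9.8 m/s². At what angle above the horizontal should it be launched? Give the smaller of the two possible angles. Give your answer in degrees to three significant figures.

From R = (v₀²/g) sin 2θ: sin 2θ = 9.80 × 19.3 / 812.25 = 0.2329.
2θ = 13.47° or 180° − 13.47° = 166.5°, so θ = 6.733° or 83.27°.
The smaller angle is 6.733°.

6.73°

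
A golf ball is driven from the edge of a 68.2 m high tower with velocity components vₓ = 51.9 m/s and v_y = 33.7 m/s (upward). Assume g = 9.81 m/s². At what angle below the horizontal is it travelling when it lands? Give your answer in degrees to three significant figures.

The projectile lands when y = 68.2 + (33.70) t − ½·9.81·t² = 0. Positive root: t = (33.70 + √(33.70² + 2·9.81·68.2)) / 9.81 = (33.70 + 49.74) / 9.81 = 8.505 s.
At impact: v_y = v_y0 − g t = −49.74 m/s; vₓ = 51.90 m/s.
Angle below horizontal: arctan(|v_y|/vₓ) = arctan(49.74/51.90) = 43.78°.

43.8°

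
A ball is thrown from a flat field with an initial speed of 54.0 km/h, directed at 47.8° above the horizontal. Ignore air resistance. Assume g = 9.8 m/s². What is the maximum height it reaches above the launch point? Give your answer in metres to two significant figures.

Convert: 54.0 km/h = 54.0/3.6 = 15.00 m/s.
Horizontal component vₓ = 15.00 cos 47.8° = 10.08 m/s; vertical v_y0 = 15.00 sin 47.8° = 11.11 m/s.
Peak height H = v_y0² / (2g) = 123.48 / 19.60 = 6.300 m.

6.3 m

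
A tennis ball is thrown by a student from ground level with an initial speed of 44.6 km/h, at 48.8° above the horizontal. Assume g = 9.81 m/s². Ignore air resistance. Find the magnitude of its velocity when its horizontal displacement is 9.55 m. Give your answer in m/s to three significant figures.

8.44 m/s

Convert: 44.6 km/h = 44.6/3.6 = 12.39 m/s.
vₓ = 12.39 cos 48.8° = 8.160 m/s; v_y0 = 12.39 sin 48.8° = 9.322 m/s.
x = vₓ t ⇒ t = 9.55/8.160 = 1.170 s.
Vertical velocity there: v_y = v_y0 − g t = 9.322 − 9.81 × 1.170 = −2.159 m/s.
Speed: √(vₓ² + v_y²) = √(8.160² + 2.159²) = 8.441 m/s.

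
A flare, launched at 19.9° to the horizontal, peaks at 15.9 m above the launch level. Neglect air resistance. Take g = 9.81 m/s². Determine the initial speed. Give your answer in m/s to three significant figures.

51.9 m/s

At the peak v_y = 0, so v_y0 = √(2gH) = √(2 × 9.81 × 15.9) = 17.66 m/s.
v_y0 = v₀ sin θ ⇒ v₀ = 17.66 / sin 19.9° = 51.89 m/s.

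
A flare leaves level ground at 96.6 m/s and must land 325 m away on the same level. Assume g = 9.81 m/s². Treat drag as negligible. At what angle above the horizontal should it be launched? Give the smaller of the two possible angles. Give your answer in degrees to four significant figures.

9.989°

From R = (v₀²/g) sin 2θ: sin 2θ = 9.81 × 325 / 9331.6 = 0.3417.
2θ = 19.98° or 180° − 19.98° = 160.0°, so θ = 9.989° or 80.01°.
The smaller angle is 9.989°.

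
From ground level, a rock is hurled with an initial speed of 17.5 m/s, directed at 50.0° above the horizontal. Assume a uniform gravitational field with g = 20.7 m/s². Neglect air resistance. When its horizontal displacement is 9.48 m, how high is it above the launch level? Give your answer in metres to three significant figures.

vₓ = 17.50 cos 50.0° = 11.25 m/s; v_y0 = 17.50 sin 50.0° = 13.41 m/s.
Time to reach x = 9.48 m: t = x/vₓ = 9.48/11.25 = 0.8428 s.
Height: y = v_y0 t − ½ g t² = 13.41 × 0.8428 − 10.35 × 0.8428² = 11.30 − 7.351 = 3.947 m.

3.95 m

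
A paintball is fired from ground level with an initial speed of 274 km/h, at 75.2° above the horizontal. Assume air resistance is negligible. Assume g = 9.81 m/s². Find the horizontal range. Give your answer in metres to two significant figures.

290 m

Convert: 274 km/h = 274/3.6 = 76.11 m/s.
vₓ = 76.11 cos 75.2° = 19.44 m/s; v_y0 = 76.11 sin 75.2° = 73.59 m/s.
Flight time T = 2 v_y0 / g = 15.00 s.
Horizontal distance R = vₓ T = 19.44 × 15.00 = 291.7 m.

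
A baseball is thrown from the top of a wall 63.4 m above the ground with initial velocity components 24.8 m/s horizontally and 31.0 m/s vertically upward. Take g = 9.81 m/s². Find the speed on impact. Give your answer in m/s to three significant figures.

53.1 m/s

Vertical motion (up positive, ground at y = 0): 4.905 t² − (31.00) t − 63.4 = 0, so t = (31.00 + √(31.00² + 2·9.81·63.4)) / 9.81 = (31.00 + 46.96) / 9.81 = 7.947 s.
Vertical velocity at impact: v_y = v_y0 − g t = 31.00 − 9.81 × 7.947 = −46.96 m/s.
Speed: |v| = √(vₓ² + v_y²) = √(24.80² + 46.96²) = 53.10 m/s.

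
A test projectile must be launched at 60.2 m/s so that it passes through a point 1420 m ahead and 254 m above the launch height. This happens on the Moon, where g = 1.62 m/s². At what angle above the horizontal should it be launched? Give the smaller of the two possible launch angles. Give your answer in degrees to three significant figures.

31.7°

Trajectory: y = x tanθ − g x² (1 + tan²θ)/(2v₀²). With x = 1420, y = 254, v₀ = 60.2, g = 1.62:
450.7 tan²θ − 1420 tanθ + (704.7) = 0.
tanθ = [1420 ± √(1420² − 4 × 450.7 × (704.7))] / (2 × 450.7) = (1420 ± 863.7) / 901.4, giving tanθ = 0.6171 or 2.534.
θ = 31.68° or 68.46°; the smaller is 31.68°.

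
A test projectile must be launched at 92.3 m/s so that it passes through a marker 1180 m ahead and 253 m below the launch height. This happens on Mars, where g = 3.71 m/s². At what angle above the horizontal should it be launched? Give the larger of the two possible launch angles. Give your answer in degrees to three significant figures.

75.4°

Trajectory: y = x tanθ − g x² (1 + tan²θ)/(2v₀²). With x = 1180, y = −253, v₀ = 92.3, g = 3.71:
303.2 tan²θ − 1180 tanθ + (50.18) = 0.
tanθ = [1180 ± √(1180² − 4 × 303.2 × (50.18))] / (2 × 303.2) = (1180 ± 1154) / 606.4, giving tanθ = 0.04300 or 3.849.
θ = 2.462° or 75.44°; the larger is 75.44°.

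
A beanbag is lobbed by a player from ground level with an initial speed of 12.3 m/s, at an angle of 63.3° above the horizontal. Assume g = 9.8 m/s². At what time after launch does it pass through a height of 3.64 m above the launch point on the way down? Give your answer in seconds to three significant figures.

1.84 s

Components: vₓ = 12.30 cos 63.3° = 5.527 m/s, v_y0 = 12.30 sin 63.3° = 10.99 m/s.
Set y = v_y0 t − ½ g t² = 3.64: 4.900 t² − 10.99 t + 3.64 = 0.
t = [10.99 ± √(10.99² − 2·9.80·3.64)] / 9.80 = (10.99 ± 7.029) / 9.80, so t = 0.4041 s or t = 1.838 s.
The descending-branch root is 1.838 s.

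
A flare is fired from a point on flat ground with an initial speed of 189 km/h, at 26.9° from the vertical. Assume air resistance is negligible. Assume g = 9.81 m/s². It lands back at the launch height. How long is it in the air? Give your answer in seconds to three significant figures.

Convert: 189 km/h = 189/3.6 = 52.50 m/s.
Resolve: vₓ = 52.50 sin 26.9° = 23.75 m/s and v_y0 = 52.50 cos 26.9° = 46.82 m/s.
Landing at launch height ⇒ T = 2 v_y0 / g = 2 × 46.82 / 9.81 = 9.545 s.

9.55 s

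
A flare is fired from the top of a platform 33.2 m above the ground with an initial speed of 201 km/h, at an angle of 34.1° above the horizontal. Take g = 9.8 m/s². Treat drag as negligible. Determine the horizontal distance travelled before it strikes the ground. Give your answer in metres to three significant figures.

338 m

Convert: 201 km/h = 201/3.6 = 55.83 m/s.
Resolve: vₓ = 55.83 cos 34.1° = 46.23 m/s and v_y0 = 55.83 sin 34.1° = 31.30 m/s.
With up positive and y = 0 at the ground: y(t) = 33.2 + (31.30) t − 4.900 t². Setting y = 0 and taking the positive root: t = [31.30 + √(31.30² + 2·9.80·33.2)] / 9.80 = (31.30 + 40.38) / 9.80 = 7.315 s.
Horizontal distance: R = vₓ t = 46.23 × 7.315 = 338.2 m.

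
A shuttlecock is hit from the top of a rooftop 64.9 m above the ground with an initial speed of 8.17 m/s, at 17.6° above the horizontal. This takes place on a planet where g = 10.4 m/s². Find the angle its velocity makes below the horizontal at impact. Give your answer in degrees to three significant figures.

Resolve: vₓ = 8.170 cos 17.6° = 7.788 m/s and v_y0 = 8.170 sin 17.6° = 2.470 m/s.
The projectile lands when y = 64.9 + (2.470) t − ½·10.4·t² = 0. Positive root: t = (2.470 + √(2.470² + 2·10.4·64.9)) / 10.4 = (2.470 + 36.82) / 10.4 = 3.778 s.
At impact: v_y = v_y0 − g t = −36.82 m/s; vₓ = 7.788 m/s.
Angle below horizontal: arctan(|v_y|/vₓ) = arctan(36.82/7.788) = 78.06°.

78.1°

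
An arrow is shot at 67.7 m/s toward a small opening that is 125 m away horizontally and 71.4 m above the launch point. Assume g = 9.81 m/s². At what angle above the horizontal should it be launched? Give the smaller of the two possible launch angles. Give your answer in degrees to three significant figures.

Trajectory: y = x tanθ − g x² (1 + tan²θ)/(2v₀²). With x = 125, y = 71.4, v₀ = 67.7, g = 9.81:
16.72 tan²θ − 125 tanθ + (88.12) = 0.
tanθ = [125 ± √(125² − 4 × 16.72 × (88.12))] / (2 × 16.72) = (125 ± 98.64) / 33.44, giving tanθ = 0.7881 or 6.687.
θ = 38.24° or 81.50°; the smaller is 38.24°.

38.2°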